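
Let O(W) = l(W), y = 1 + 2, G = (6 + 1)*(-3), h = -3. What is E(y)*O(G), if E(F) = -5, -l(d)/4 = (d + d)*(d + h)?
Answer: 20160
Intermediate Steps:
G = -21 (G = 7*(-3) = -21)
y = 3
l(d) = -8*d*(-3 + d) (l(d) = -4*(d + d)*(d - 3) = -4*2*d*(-3 + d) = -8*d*(-3 + d))
O(W) = 8*W*(3 - W)
E(y)*O(G) = -40*(-21)*(3 - 1*(-21)) = -40*(-21)*(3 + 21) = -40*(-21)*24 = -5*(-4032) = 20160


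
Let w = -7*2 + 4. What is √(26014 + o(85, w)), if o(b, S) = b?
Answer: √26099 ≈ 161.55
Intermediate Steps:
w = -10 (w = -14 + 4 = -10)
√(26014 + o(85, w)) = √(26014 + 85) = √26099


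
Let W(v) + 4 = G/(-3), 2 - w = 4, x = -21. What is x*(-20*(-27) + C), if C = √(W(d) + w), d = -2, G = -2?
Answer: -11340 - 28*I*√3 ≈ -11340.0 - 48.497*I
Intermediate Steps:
w = -2 (w = 2 - 1*4 = 2 - 4 = -2)
W(v) = -10/3 (W(v) = -4 - 2/(-3) = -4 - 2*(-⅓) = -4 + ⅔ = -10/3)
C = 4*I*√3/3 (C = √(-10/3 - 2) = √(-16/3) = 4*I*√3/3 ≈ 2.3094*I)
x*(-20*(-27) + C) = -21*(-20*(-27) + 4*I*√3/3) = -21*(540 + 4*I*√3/3) = -11340 - 28*I*√3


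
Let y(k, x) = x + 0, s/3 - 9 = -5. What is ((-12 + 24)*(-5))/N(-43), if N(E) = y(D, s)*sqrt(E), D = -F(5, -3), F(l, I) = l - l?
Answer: 5*I*sqrt(43)/43 ≈ 0.76249*I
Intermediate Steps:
s = 12 (s = 27 + 3*(-5) = 27 - 15 = 12)
F(l, I) = 0
D = 0 (D = -1*0 = 0)
y(k, x) = x
N(E) = 12*sqrt(E)
((-12 + 24)*(-5))/N(-43) = ((-12 + 24)*(-5))/((12*sqrt(-43))) = (12*(-5))/((12*(I*sqrt(43)))) = -60*(-I*sqrt(43)/516) = -(-5)*I*sqrt(43)/43 = 5*I*sqrt(43)/43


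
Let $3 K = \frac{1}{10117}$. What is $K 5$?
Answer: $\frac{5}{30351} \approx 0.00016474$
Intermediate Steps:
$K = \frac{1}{30351}$ ($K = \frac{1}{3 \cdot 10117} = \frac{1}{3} \cdot \frac{1}{10117} = \frac{1}{30351} \approx 3.2948 \cdot 10^{-5}$)
$K 5 = \frac{1}{30351} \cdot 5 = \frac{5}{30351}$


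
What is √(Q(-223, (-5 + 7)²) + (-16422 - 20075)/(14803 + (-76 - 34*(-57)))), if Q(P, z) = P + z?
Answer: 2*I*√15357347445/16665 ≈ 14.872*I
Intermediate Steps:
√(Q(-223, (-5 + 7)²) + (-16422 - 20075)/(14803 + (-76 - 34*(-57)))) = √((-223 + (-5 + 7)²) + (-16422 - 20075)/(14803 + (-76 - 34*(-57)))) = √((-223 + 2²) - 36497/(14803 + (-76 + 1938))) = √((-223 + 4) - 36497/(14803 + 1862)) = √(-219 - 36497/16665) = √(-3686132/16665) = 2*I*√15357347445/16665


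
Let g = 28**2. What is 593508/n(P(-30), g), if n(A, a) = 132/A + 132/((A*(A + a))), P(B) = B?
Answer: -223752516/1661 ≈ -1.3471e+5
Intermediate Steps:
g = 784
n(A, a) = 132/A + 132/(A*(A + a)) (n(A, a) = 132/A + 132*(1/(A*(A + a))) = 132/A + 132/(A*(A + a)))
593508/n(P(-30), g) = 593508/((132*(1 - 30 + 784)/(-30*(-30 + 784)))) = 593508/((132*(-1/30)*755/754)) = 593508/((132*(-1/30)*(1/754)*755)) = 593508/(-1661/377) = 593508*(-377/1661) = -223752516/1661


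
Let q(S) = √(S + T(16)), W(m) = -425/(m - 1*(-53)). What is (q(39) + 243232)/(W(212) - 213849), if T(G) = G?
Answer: -6445648/5667041 - 53*√55/11334082 ≈ -1.1374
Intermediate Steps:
W(m) = -425/(53 + m) (W(m) = -425/(m + 53) = -425/(53 + m))
q(S) = √(16 + S) (q(S) = √(S + 16) = √(16 + S))
(q(39) + 243232)/(W(212) - 213849) = (√(16 + 39) + 243232)/(-425/(53 + 212) - 213849) = (√55 + 243232)/(-425/265 - 213849) = (243232 + √55)/(-425*1/265 - 213849) = (243232 + √55)/(-85/53 - 213849) = (243232 + √55)/(-11334082/53) = (243232 + √55)*(-53/11334082) = -6445648/5667041 - 53*√55/11334082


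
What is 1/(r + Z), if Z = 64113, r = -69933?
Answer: -1/5820 ≈ -0.00017182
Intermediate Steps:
1/(r + Z) = 1/(-69933 + 64113) = 1/(-5820) = -1/5820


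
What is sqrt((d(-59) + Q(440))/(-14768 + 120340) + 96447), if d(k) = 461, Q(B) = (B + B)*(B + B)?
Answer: sqrt(268756687045185)/52786 ≈ 310.57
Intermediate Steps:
Q(B) = 4*B**2 (Q(B) = (2*B)*(2*B) = 4*B**2)
sqrt((d(-59) + Q(440))/(-14768 + 120340) + 96447) = sqrt((461 + 4*440**2)/(-14768 + 120340) + 96447) = sqrt((461 + 4*193600)/105572 + 96447) = sqrt((461 + 774400)*(1/105572) + 96447) = sqrt(774861*(1/105572) + 96447) = sqrt(774861/105572 + 96447) = sqrt(10182877545/105572) = sqrt(268756687045185)/52786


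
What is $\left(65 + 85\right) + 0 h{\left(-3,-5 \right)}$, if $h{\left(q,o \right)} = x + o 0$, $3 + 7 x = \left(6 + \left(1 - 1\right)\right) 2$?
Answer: $150$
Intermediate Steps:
$x = \frac{9}{7}$ ($x = - \frac{3}{7} + \frac{\left(6 + \left(1 - 1\right)\right) 2}{7} = - \frac{3}{7} + \frac{\left(6 + 0\right) 2}{7} = - \frac{3}{7} + \frac{6 \cdot 2}{7} = - \frac{3}{7} + \frac{1}{7} \cdot 12 = - \frac{3}{7} + \frac{12}{7} = \frac{9}{7} \approx 1.2857$)
$h{\left(q,o \right)} = \frac{9}{7}$ ($h{\left(q,o \right)} = \frac{9}{7} + o 0 = \frac{9}{7} + 0 = \frac{9}{7}$)
$\left(65 + 85\right) + 0 h{\left(-3,-5 \right)} = \left(65 + 85\right) + 0 \cdot \frac{9}{7} = 150 + 0 = 150$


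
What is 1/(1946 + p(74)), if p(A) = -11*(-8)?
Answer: 1/2034 ≈ 0.00049164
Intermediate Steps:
p(A) = 88
1/(1946 + p(74)) = 1/(1946 + 88) = 1/2034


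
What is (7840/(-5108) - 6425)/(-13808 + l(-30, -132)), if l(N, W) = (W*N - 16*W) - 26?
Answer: 8206685/9912074 ≈ 0.82795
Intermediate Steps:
l(N, W) = -26 - 16*W + N*W (l(N, W) = (N*W - 16*W) - 26 = (-16*W + N*W) - 26 = -26 - 16*W + N*W)
(7840/(-5108) - 6425)/(-13808 + l(-30, -132)) = (7840/(-5108) - 6425)/(-13808 + (-26 - 16*(-132) - 30*(-132))) = (7840*(-1/5108) - 6425)/(-13808 + (-26 + 2112 + 3960)) = (-1960/1277 - 6425)/(-13808 + 6046) = -8206685/1277/(-7762) = -8206685/1277*(-1/7762) = 8206685/9912074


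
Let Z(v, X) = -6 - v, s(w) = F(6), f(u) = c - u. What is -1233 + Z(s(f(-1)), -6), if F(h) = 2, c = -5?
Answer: -1241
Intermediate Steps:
f(u) = -5 - u
s(w) = 2
-1233 + Z(s(f(-1)), -6) = -1233 + (-6 - 1*2) = -1233 + (-6 - 2) = -1233 - 8 = -1241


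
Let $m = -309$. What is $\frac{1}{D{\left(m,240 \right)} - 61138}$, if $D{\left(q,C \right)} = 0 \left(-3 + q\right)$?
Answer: $- \frac{1}{61138} \approx -1.6356 \cdot 10^{-5}$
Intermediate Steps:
$D{\left(q,C \right)} = 0$
$\frac{1}{D{\left(m,240 \right)} - 61138} = \frac{1}{0 - 61138} = \frac{1}{-61138} = - \frac{1}{61138}$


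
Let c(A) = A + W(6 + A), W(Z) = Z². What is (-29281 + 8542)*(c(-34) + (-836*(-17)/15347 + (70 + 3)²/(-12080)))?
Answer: -2885494152652983/185391760 ≈ -1.5564e+7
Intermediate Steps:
c(A) = A + (6 + A)²
(-29281 + 8542)*(c(-34) + (-836*(-17)/15347 + (70 + 3)²/(-12080))) = (-29281 + 8542)*((-34 + (6 - 34)²) + (-836*(-17)/15347 + (70 + 3)²/(-12080))) = -20739*((-34 + (-28)²) + (14212*(1/15347) + 73²*(-1/12080))) = -20739*((-34 + 784) + (14212/15347 + 5329*(-1/12080))) = -20739*(750 + (14212/15347 - 5329/12080)) = -20739*(750 + 89896797/185391760) = -20739*139133716797/185391760 = -2885494152652983/185391760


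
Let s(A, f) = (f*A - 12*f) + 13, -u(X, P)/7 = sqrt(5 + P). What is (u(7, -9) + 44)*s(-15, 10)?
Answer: -11308 + 3598*I ≈ -11308.0 + 3598.0*I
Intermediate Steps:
u(X, P) = -7*sqrt(5 + P)
s(A, f) = 13 - 12*f + A*f (s(A, f) = (A*f - 12*f) + 13 = (-12*f + A*f) + 13 = 13 - 12*f + A*f)
(u(7, -9) + 44)*s(-15, 10) = (-7*sqrt(5 - 9) + 44)*(13 - 12*10 - 15*10) = (-14*I + 44)*(13 - 120 - 150) = (-14*I + 44)*(-257) = (44 - 14*I)*(-257) = -11308 + 3598*I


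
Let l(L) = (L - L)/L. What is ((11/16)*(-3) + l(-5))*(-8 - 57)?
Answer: 2145/16 ≈ 134.06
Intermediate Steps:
l(L) = 0 (l(L) = 0/L = 0)
((11/16)*(-3) + l(-5))*(-8 - 57) = ((11/16)*(-3) + 0)*(-8 - 57) = ((11*(1/16))*(-3) + 0)*(-65) = ((11/16)*(-3) + 0)*(-65) = (-33/16 + 0)*(-65) = -33/16*(-65) = 2145/16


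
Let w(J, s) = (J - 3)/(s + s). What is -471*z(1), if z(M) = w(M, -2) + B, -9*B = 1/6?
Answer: -2041/9 ≈ -226.78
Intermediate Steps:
B = -1/54 (B = -⅑/6 = -⅑*⅙ = -1/54 ≈ -0.018519)
w(J, s) = (-3 + J)/(2*s) (w(J, s) = (-3 + J)/((2*s)) = (-3 + J)*(1/(2*s)) = (-3 + J)/(2*s))
z(M) = 79/108 - M/4 (z(M) = (½)*(-3 + M)/(-2) - 1/54 = (½)*(-½)*(-3 + M) - 1/54 = (¾ - M/4) - 1/54 = 79/108 - M/4)
-471*z(1) = -471*(79/108 - ¼*1) = -471*(79/108 - ¼) = -471*13/27 = -2041/9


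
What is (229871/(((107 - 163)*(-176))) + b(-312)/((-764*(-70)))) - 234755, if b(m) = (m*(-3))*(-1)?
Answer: -2209407380331/9412480 ≈ -2.3473e+5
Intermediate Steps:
b(m) = 3*m (b(m) = -3*m*(-1) = 3*m)
(229871/(((107 - 163)*(-176))) + b(-312)/((-764*(-70)))) - 234755 = (229871/(((107 - 163)*(-176))) + (3*(-312))/((-764*(-70)))) - 234755 = (229871/((-56*(-176))) - 936/53480) - 234755 = (229871/9856 - 936*1/53480) - 234755 = (229871*(1/9856) - 117/6685) - 234755 = (229871/9856 - 117/6685) - 234755 = 219362069/9412480 - 234755 = -2209407380331/9412480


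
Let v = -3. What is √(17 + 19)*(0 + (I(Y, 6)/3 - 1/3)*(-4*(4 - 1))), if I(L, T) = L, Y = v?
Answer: 96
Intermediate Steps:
Y = -3
√(17 + 19)*(0 + (I(Y, 6)/3 - 1/3)*(-4*(4 - 1))) = √(17 + 19)*(0 + (-3/3 - 1/3)*(-4*(4 - 1))) = √36*(0 + (-3*⅓ - 1*⅓)*(-4*3)) = 6*(0 + (-1 - ⅓)*(-12)) = 6*(0 - 4/3*(-12)) = 6*(0 + 16) = 6*16 = 96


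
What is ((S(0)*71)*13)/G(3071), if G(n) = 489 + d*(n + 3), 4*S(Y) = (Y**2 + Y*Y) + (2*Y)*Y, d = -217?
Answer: 0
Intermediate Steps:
S(Y) = Y**2 (S(Y) = ((Y**2 + Y*Y) + (2*Y)*Y)/4 = ((Y**2 + Y**2) + 2*Y**2)/4 = (2*Y**2 + 2*Y**2)/4 = (4*Y**2)/4 = Y**2)
G(n) = -162 - 217*n (G(n) = 489 - 217*(n + 3) = 489 - 217*(3 + n) = 489 + (-651 - 217*n) = -162 - 217*n)
((S(0)*71)*13)/G(3071) = ((0**2*71)*13)/(-162 - 217*3071) = ((0*71)*13)/(-162 - 666407) = (0*13)/(-666569) = 0*(-1/666569) = 0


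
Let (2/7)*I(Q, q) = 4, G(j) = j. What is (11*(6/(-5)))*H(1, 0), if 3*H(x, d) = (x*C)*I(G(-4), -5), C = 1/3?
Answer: -308/15 ≈ -20.533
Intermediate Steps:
I(Q, q) = 14 (I(Q, q) = (7/2)*4 = 14)
C = 1/3 ≈ 0.33333
H(x, d) = 14*x/9 (H(x, d) = ((x*(1/3))*14)/3 = ((x/3)*14)/3 = (14*x/3)/3 = 14*x/9)
(11*(6/(-5)))*H(1, 0) = (11*(6/(-5)))*((14/9)*1) = (11*(6*(-1/5)))*(14/9) = (11*(-6/5))*(14/9) = -66/5*14/9 = -308/15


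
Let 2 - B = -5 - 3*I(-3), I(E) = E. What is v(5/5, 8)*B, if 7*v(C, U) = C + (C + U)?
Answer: -20/7 ≈ -2.8571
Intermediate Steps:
v(C, U) = U/7 + 2*C/7 (v(C, U) = (C + (C + U))/7 = (U + 2*C)/7 = U/7 + 2*C/7)
B = -2 (B = 2 - (-5 - 3*(-3)) = 2 - (-5 + 9) = 2 - 1*4 = 2 - 4 = -2)
v(5/5, 8)*B = ((⅐)*8 + 2*(5/5)/7)*(-2) = (8/7 + 2*(5*(⅕))/7)*(-2) = (8/7 + (2/7)*1)*(-2) = (8/7 + 2/7)*(-2) = (10/7)*(-2) = -20/7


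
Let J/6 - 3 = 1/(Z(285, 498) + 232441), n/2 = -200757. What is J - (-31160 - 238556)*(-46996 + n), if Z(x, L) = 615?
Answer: -14096429815090973/116528 ≈ -1.2097e+11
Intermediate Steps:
n = -401514 (n = 2*(-200757) = -401514)
J = 2097507/116528 (J = 18 + 6/(615 + 232441) = 18 + 6/233056 = 18 + 6*(1/233056) = 18 + 3/116528 = 2097507/116528 ≈ 18.000)
J - (-31160 - 238556)*(-46996 + n) = 2097507/116528 - (-31160 - 238556)*(-46996 - 401514) = 2097507/116528 - (-269716)*(-448510) = 2097507/116528 - 1*120970323160 = 2097507/116528 - 120970323160 = -14096429815090973/116528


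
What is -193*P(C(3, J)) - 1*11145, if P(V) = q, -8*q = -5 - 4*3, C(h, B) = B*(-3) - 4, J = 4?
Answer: -92441/8 ≈ -11555.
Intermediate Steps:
C(h, B) = -4 - 3*B (C(h, B) = -3*B - 4 = -4 - 3*B)
q = 17/8 (q = -(-5 - 4*3)/8 = -(-5 - 12)/8 = -⅛*(-17) = 17/8 ≈ 2.1250)
P(V) = 17/8
-193*P(C(3, J)) - 1*11145 = -193*17/8 - 1*11145 = -3281/8 - 11145 = -92441/8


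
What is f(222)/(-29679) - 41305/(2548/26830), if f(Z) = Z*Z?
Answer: -421676713519/969514 ≈ -4.3494e+5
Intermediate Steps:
f(Z) = Z²
f(222)/(-29679) - 41305/(2548/26830) = 222²/(-29679) - 41305/(2548/26830) = 49284*(-1/29679) - 41305/(2548*(1/26830)) = -16428/9893 - 41305/1274/13415 = -16428/9893 - 41305*13415/1274 = -16428/9893 - 554106575/1274 = -421676713519/969514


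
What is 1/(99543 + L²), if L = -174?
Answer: 1/129819 ≈ 7.7030e-6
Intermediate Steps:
1/(99543 + L²) = 1/(99543 + (-174)²) = 1/(99543 + 30276) = 1/129819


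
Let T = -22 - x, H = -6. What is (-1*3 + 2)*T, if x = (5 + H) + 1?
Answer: 22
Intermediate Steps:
x = 0 (x = (5 - 6) + 1 = -1 + 1 = 0)
T = -22 (T = -22 - 1*0 = -22 + 0 = -22)
(-1*3 + 2)*T = (-1*3 + 2)*(-22) = (-3 + 2)*(-22) = -1*(-22) = 22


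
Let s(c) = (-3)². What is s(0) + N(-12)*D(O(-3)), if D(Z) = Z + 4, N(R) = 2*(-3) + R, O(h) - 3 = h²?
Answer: -279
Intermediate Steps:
s(c) = 9
O(h) = 3 + h²
N(R) = -6 + R
D(Z) = 4 + Z
s(0) + N(-12)*D(O(-3)) = 9 + (-6 - 12)*(4 + (3 + (-3)²)) = 9 - 18*(4 + (3 + 9)) = 9 - 18*(4 + 12) = 9 - 18*16 = 9 - 288 = -279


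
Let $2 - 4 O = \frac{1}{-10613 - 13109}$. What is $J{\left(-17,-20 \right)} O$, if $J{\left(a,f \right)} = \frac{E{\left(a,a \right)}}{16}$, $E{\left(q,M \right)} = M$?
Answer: $- \frac{806565}{1518208} \approx -0.53126$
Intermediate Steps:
$J{\left(a,f \right)} = \frac{a}{16}$
$O = \frac{47445}{94888}$ ($O = \frac{1}{2} - \frac{1}{4 \left(-10613 - 13109\right)} = \frac{1}{2} - \frac{1}{4 \left(-23722\right)} = \frac{1}{2} - - \frac{1}{94888} = \frac{1}{2} + \frac{1}{94888} = \frac{47445}{94888} \approx 0.50001$)
$J{\left(-17,-20 \right)} O = \frac{1}{16} \left(-17\right) \frac{47445}{94888} = \left(- \frac{17}{16}\right) \frac{47445}{94888} = - \frac{806565}{1518208}$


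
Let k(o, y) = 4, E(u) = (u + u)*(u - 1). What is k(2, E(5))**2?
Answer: 16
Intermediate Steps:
E(u) = 2*u*(-1 + u) (E(u) = (2*u)*(-1 + u) = 2*u*(-1 + u))
k(2, E(5))**2 = 4**2 = 16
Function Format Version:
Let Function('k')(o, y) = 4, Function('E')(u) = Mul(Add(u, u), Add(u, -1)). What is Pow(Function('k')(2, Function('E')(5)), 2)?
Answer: 16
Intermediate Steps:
Function('E')(u) = Mul(2, u, Add(-1, u)) (Function('E')(u) = Mul(Mul(2, u), Add(-1, u)) = Mul(2, u, Add(-1, u)))
Pow(Function('k')(2, Function('E')(5)), 2) = Pow(4, 2) = 16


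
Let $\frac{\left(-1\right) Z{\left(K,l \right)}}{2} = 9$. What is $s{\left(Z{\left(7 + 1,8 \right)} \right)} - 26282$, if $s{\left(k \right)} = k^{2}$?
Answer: $-25958$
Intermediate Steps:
$Z{\left(K,l \right)} = -18$ ($Z{\left(K,l \right)} = \left(-2\right) 9 = -18$)
$s{\left(Z{\left(7 + 1,8 \right)} \right)} - 26282 = \left(-18\right)^{2} - 26282 = 324 - 26282 = -25958$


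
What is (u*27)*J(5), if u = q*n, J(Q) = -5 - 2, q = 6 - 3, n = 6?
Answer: -3402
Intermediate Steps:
q = 3
J(Q) = -7
u = 18 (u = 3*6 = 18)
(u*27)*J(5) = (18*27)*(-7) = 486*(-7) = -3402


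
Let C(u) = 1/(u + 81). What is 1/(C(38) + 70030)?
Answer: 119/8333571 ≈ 1.4280e-5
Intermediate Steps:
C(u) = 1/(81 + u)
1/(C(38) + 70030) = 1/(1/(81 + 38) + 70030) = 1/(1/119 + 70030) = 1/(8333571/119) = 119/8333571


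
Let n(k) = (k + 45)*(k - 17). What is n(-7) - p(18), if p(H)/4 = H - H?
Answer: -912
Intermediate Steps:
p(H) = 0 (p(H) = 4*(H - H) = 4*0 = 0)
n(k) = (-17 + k)*(45 + k) (n(k) = (45 + k)*(-17 + k) = (-17 + k)*(45 + k))
n(-7) - p(18) = (-765 + (-7)² + 28*(-7)) - 1*0 = (-765 + 49 - 196) + 0 = -912 + 0 = -912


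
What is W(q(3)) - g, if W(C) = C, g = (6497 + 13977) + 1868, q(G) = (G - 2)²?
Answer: -22341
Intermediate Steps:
q(G) = (-2 + G)²
g = 22342 (g = 20474 + 1868 = 22342)
W(q(3)) - g = (-2 + 3)² - 1*22342 = 1² - 22342 = 1 - 22342 = -22341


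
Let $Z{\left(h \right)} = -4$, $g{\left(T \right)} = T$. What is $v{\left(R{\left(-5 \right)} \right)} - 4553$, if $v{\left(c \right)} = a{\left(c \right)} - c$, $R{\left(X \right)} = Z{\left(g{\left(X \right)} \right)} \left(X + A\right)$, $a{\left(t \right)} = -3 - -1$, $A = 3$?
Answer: $-4563$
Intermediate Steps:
$a{\left(t \right)} = -2$ ($a{\left(t \right)} = -3 + 1 = -2$)
$R{\left(X \right)} = -12 - 4 X$ ($R{\left(X \right)} = - 4 \left(X + 3\right) = - 4 \left(3 + X\right) = -12 - 4 X$)
$v{\left(c \right)} = -2 - c$
$v{\left(R{\left(-5 \right)} \right)} - 4553 = \left(-2 - \left(-12 - -20\right)\right) - 4553 = \left(-2 - \left(-12 + 20\right)\right) - 4553 = \left(-2 - 8\right) - 4553 = -10 - 4553 = -4563$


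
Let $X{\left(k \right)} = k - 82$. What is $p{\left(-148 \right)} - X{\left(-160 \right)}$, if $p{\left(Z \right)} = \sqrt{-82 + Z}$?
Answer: $242 + i \sqrt{230} \approx 242.0 + 15.166 i$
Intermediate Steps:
$X{\left(k \right)} = -82 + k$
$p{\left(-148 \right)} - X{\left(-160 \right)} = \sqrt{-82 - 148} - \left(-82 - 160\right) = \sqrt{-230} - -242 = i \sqrt{230} + 242 = 242 + i \sqrt{230}$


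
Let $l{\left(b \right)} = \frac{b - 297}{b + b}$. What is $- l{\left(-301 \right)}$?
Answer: $- \frac{299}{301} \approx -0.99336$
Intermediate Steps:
$l{\left(b \right)} = \frac{-297 + b}{2 b}$
$- l{\left(-301 \right)} = - \frac{-297 - 301}{2 \left(-301\right)} = - \frac{\left(-1\right) \left(-598\right)}{2 \cdot 301} = \left(-1\right) \frac{299}{301} = - \frac{299}{301}$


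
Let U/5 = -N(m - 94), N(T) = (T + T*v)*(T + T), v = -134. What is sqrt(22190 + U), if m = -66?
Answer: 49*sqrt(14190) ≈ 5837.0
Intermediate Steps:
N(T) = -266*T**2 (N(T) = (T + T*(-134))*(T + T) = (T - 134*T)*(2*T) = (-133*T)*(2*T) = -266*T**2)
U = 34048000 (U = 5*(-(-266)*(-66 - 94)**2) = 5*(-(-266)*(-160)**2) = 5*(-(-266)*25600) = 5*(-1*(-6809600)) = 5*6809600 = 34048000)
sqrt(22190 + U) = sqrt(22190 + 34048000) = sqrt(34070190) = 49*sqrt(14190)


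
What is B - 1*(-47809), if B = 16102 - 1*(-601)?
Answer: 64512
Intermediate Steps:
B = 16703 (B = 16102 + 601 = 16703)
B - 1*(-47809) = 16703 - 1*(-47809) = 16703 + 47809 = 64512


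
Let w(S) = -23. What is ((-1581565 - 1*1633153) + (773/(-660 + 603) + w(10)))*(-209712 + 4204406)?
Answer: -731991763200940/57 ≈ -1.2842e+13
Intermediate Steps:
((-1581565 - 1*1633153) + (773/(-660 + 603) + w(10)))*(-209712 + 4204406) = ((-1581565 - 1*1633153) + (773/(-660 + 603) - 23))*(-209712 + 4204406) = ((-1581565 - 1633153) + (773/(-57) - 23))*3994694 = (-3214718 + (773*(-1/57) - 23))*3994694 = (-3214718 + (-773/57 - 23))*3994694 = (-3214718 - 2084/57)*3994694 = -183241010/57*3994694 = -731991763200940/57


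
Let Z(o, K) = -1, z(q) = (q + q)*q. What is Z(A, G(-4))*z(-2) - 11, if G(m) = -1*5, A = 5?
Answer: -19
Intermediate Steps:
G(m) = -5
z(q) = 2*q² (z(q) = (2*q)*q = 2*q²)
Z(A, G(-4))*z(-2) - 11 = -2*(-2)² - 11 = -2*4 - 11 = -1*8 - 11 = -8 - 11 = -19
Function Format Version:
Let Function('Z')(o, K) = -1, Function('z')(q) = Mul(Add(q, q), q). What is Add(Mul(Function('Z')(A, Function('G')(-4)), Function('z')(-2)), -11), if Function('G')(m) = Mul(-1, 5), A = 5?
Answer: -19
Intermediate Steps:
Function('G')(m) = -5
Function('z')(q) = Mul(2, Pow(q, 2)) (Function('z')(q) = Mul(Mul(2, q), q) = Mul(2, Pow(q, 2)))
Add(Mul(Function('Z')(A, Function('G')(-4)), Function('z')(-2)), -11) = Add(Mul(-1, Mul(2, Pow(-2, 2))), -11) = Add(Mul(-1, Mul(2, 4)), -11) = Add(Mul(-1, 8), -11) = Add(-8, -11) = -19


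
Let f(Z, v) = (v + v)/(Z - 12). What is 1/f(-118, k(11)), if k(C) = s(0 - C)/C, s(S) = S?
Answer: 65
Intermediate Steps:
k(C) = -1 (k(C) = (0 - C)/C = (-C)/C = -1)
f(Z, v) = 2*v/(-12 + Z) (f(Z, v) = (2*v)/(-12 + Z) = 2*v/(-12 + Z))
1/f(-118, k(11)) = 1/(2*(-1)/(-12 - 118)) = 1/(2*(-1)/(-130)) = 1/(2*(-1)*(-1/130)) = 1/(1/65) = 65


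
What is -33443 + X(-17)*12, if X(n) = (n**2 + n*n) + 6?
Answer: -26435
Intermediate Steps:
X(n) = 6 + 2*n**2 (X(n) = (n**2 + n**2) + 6 = 2*n**2 + 6 = 6 + 2*n**2)
-33443 + X(-17)*12 = -33443 + (6 + 2*(-17)**2)*12 = -33443 + (6 + 2*289)*12 = -33443 + (6 + 578)*12 = -33443 + 584*12 = -33443 + 7008 = -26435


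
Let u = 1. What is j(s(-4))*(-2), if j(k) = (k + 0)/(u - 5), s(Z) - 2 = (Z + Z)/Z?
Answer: 2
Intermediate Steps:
s(Z) = 4 (s(Z) = 2 + (Z + Z)/Z = 2 + (2*Z)/Z = 2 + 2 = 4)
j(k) = -k/4 (j(k) = (k + 0)/(1 - 5) = k/(-4) = k*(-1/4) = -k/4)
j(s(-4))*(-2) = -1/4*4*(-2) = -1*(-2) = 2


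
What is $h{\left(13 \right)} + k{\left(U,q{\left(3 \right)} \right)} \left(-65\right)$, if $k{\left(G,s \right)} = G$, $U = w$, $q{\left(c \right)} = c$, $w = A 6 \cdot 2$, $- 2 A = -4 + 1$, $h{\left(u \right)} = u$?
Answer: $-1157$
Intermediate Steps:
$A = \frac{3}{2}$ ($A = - \frac{-4 + 1}{2} = \left(- \frac{1}{2}\right) \left(-3\right) = \frac{3}{2} \approx 1.5$)
$w = 18$ ($w = \frac{3}{2} \cdot 6 \cdot 2 = 9 \cdot 2 = 18$)
$U = 18$
$h{\left(13 \right)} + k{\left(U,q{\left(3 \right)} \right)} \left(-65\right) = 13 + 18 \left(-65\right) = 13 - 1170 = -1157$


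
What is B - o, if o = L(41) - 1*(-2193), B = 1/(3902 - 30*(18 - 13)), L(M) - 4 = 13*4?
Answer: -8438247/3752 ≈ -2249.0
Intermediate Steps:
L(M) = 56 (L(M) = 4 + 13*4 = 4 + 52 = 56)
B = 1/3752 (B = 1/(3902 - 30*5) = 1/(3902 - 150) = 1/3752 ≈ 0.00026652)
o = 2249 (o = 56 - 1*(-2193) = 56 + 2193 = 2249)
B - o = 1/3752 - 1*2249 = 1/3752 - 2249 = -8438247/3752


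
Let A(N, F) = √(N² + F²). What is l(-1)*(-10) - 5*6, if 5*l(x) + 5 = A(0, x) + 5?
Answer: -32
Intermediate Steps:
A(N, F) = √(F² + N²)
l(x) = √(x²)/5 (l(x) = -1 + (√(x² + 0²) + 5)/5 = -1 + (√(x² + 0) + 5)/5 = -1 + (√(x²) + 5)/5 = -1 + (5 + √(x²))/5 = -1 + (1 + √(x²)/5) = √(x²)/5)
l(-1)*(-10) - 5*6 = (√((-1)²)/5)*(-10) - 5*6 = (√1/5)*(-10) - 30 = ((⅕)*1)*(-10) - 30 = (⅕)*(-10) - 30 = -2 - 30 = -32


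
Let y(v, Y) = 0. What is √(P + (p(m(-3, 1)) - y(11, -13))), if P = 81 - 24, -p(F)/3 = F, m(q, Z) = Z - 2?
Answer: 2*√15 ≈ 7.7460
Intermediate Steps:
m(q, Z) = -2 + Z
p(F) = -3*F
P = 57
√(P + (p(m(-3, 1)) - y(11, -13))) = √(57 + (-3*(-2 + 1) - 1*0)) = √(57 + (-3*(-1) + 0)) = √(57 + (3 + 0)) = √(57 + 3) = √60 = 2*√15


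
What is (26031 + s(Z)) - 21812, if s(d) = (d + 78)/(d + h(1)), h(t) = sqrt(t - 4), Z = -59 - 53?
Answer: 52939601/12547 + 34*I*sqrt(3)/12547 ≈ 4219.3 + 0.0046935*I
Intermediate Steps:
Z = -112
h(t) = sqrt(-4 + t)
s(d) = (78 + d)/(d + I*sqrt(3)) (s(d) = (d + 78)/(d + sqrt(-4 + 1)) = (78 + d)/(d + sqrt(-3)) = (78 + d)/(d + I*sqrt(3)))
(26031 + s(Z)) - 21812 = (26031 + (78 - 112)/(-112 + I*sqrt(3))) - 21812 = (26031 - 34/(-112 + I*sqrt(3))) - 21812 = 4219 - 34/(-112 + I*sqrt(3))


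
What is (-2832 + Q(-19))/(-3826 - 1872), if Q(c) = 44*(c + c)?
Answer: 2252/2849 ≈ 0.79045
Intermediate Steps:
Q(c) = 88*c (Q(c) = 44*(2*c) = 88*c)
(-2832 + Q(-19))/(-3826 - 1872) = (-2832 + 88*(-19))/(-3826 - 1872) = (-2832 - 1672)/(-5698) = -4504*(-1/5698) = 2252/2849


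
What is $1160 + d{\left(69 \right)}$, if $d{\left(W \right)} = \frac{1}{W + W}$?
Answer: $\frac{160081}{138} \approx 1160.0$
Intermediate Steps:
$d{\left(W \right)} = \frac{1}{2 W}$
$1160 + d{\left(69 \right)} = 1160 + \frac{1}{2 \cdot 69} = 1160 + \frac{1}{2} \cdot \frac{1}{69} = 1160 + \frac{1}{138} = \frac{160081}{138}$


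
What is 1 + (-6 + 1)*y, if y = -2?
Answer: 11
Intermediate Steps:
1 + (-6 + 1)*y = 1 + (-6 + 1)*(-2) = 1 - 5*(-2) = 1 + 10 = 11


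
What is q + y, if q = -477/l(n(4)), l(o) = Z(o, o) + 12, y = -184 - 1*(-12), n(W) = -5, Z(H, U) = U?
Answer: -1681/7 ≈ -240.14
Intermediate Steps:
y = -172 (y = -184 + 12 = -172)
l(o) = 12 + o (l(o) = o + 12 = 12 + o)
q = -477/7 (q = -477/(12 - 5) = -477/7 ≈ -68.143)
q + y = -477/7 - 172 = -1681/7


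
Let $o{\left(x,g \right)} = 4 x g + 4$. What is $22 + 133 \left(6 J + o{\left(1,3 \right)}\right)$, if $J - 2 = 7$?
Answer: $9332$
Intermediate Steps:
$o{\left(x,g \right)} = 4 + 4 g x$ ($o{\left(x,g \right)} = 4 g x + 4 = 4 + 4 g x$)
$J = 9$ ($J = 2 + 7 = 9$)
$22 + 133 \left(6 J + o{\left(1,3 \right)}\right) = 22 + 133 \left(6 \cdot 9 + \left(4 + 4 \cdot 3 \cdot 1\right)\right) = 22 + 133 \left(54 + \left(4 + 12\right)\right) = 22 + 133 \left(54 + 16\right) = 22 + 133 \cdot 70 = 22 + 9310 = 9332$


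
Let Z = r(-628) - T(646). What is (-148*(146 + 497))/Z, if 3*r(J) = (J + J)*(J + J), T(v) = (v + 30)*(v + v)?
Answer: 71373/260660 ≈ 0.27382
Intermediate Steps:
T(v) = 2*v*(30 + v) (T(v) = (30 + v)*(2*v) = 2*v*(30 + v))
r(J) = 4*J²/3 (r(J) = ((J + J)*(J + J))/3 = ((2*J)*(2*J))/3 = (4*J²)/3 = 4*J²/3)
Z = -1042640/3 (Z = (4/3)*(-628)² - 2*646*(30 + 646) = (4/3)*394384 - 2*646*676 = 1577536/3 - 1*873392 = 1577536/3 - 873392 = -1042640/3 ≈ -3.4755e+5)
(-148*(146 + 497))/Z = (-148*(146 + 497))/(-1042640/3) = -148*643*(-3/1042640) = -95164*(-3/1042640) = 71373/260660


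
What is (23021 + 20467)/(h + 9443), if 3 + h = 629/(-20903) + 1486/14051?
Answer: 4257591936288/924208748033 ≈ 4.6067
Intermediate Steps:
h = -858900380/293708053 (h = -3 + (629/(-20903) + 1486/14051) = -3 + (629*(-1/20903) + 1486*(1/14051)) = -3 + (-629/20903 + 1486/14051) = -3 + 22223779/293708053 = -858900380/293708053 ≈ -2.9243)
(23021 + 20467)/(h + 9443) = (23021 + 20467)/(-858900380/293708053 + 9443) = 43488/(2772626244099/293708053) = 43488*(293708053/2772626244099) = 4257591936288/924208748033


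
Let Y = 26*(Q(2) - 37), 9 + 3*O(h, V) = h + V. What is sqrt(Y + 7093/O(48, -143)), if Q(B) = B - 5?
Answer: I*sqrt(3365414)/52 ≈ 35.279*I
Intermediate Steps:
Q(B) = -5 + B
O(h, V) = -3 + V/3 + h/3 (O(h, V) = -3 + (h + V)/3 = -3 + (V + h)/3 = -3 + (V/3 + h/3) = -3 + V/3 + h/3)
Y = -1040 (Y = 26*((-5 + 2) - 37) = 26*(-3 - 37) = 26*(-40) = -1040)
sqrt(Y + 7093/O(48, -143)) = sqrt(-1040 + 7093/(-3 + (1/3)*(-143) + (1/3)*48)) = sqrt(-1040 + 7093/(-3 - 143/3 + 16)) = sqrt(-1040 + 7093/(-104/3)) = sqrt(-1040 + 7093*(-3/104)) = sqrt(-1040 - 21279/104) = sqrt(-129439/104) = I*sqrt(3365414)/52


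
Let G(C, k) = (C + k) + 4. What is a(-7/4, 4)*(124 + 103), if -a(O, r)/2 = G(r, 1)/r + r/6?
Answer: -7945/6 ≈ -1324.2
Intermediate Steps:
G(C, k) = 4 + C + k
a(O, r) = -r/3 - 2*(5 + r)/r (a(O, r) = -2*((4 + r + 1)/r + r/6) = -2*((5 + r)/r + r*(⅙)) = -2*((5 + r)/r + r/6) = -2*(r/6 + (5 + r)/r) = -r/3 - 2*(5 + r)/r)
a(-7/4, 4)*(124 + 103) = (-2 - 10/4 - ⅓*4)*(124 + 103) = (-2 - 10*¼ - 4/3)*227 = (-2 - 5/2 - 4/3)*227 = -35/6*227 = -7945/6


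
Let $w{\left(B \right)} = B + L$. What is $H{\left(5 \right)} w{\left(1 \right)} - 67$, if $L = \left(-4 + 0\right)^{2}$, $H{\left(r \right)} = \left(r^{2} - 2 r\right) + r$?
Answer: $273$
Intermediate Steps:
$H{\left(r \right)} = r^{2} - r$
$L = 16$ ($L = \left(-4\right)^{2} = 16$)
$w{\left(B \right)} = 16 + B$ ($w{\left(B \right)} = B + 16 = 16 + B$)
$H{\left(5 \right)} w{\left(1 \right)} - 67 = 5 \left(-1 + 5\right) \left(16 + 1\right) - 67 = 5 \cdot 4 \cdot 17 - 67 = 20 \cdot 17 - 67 = 340 - 67 = 273$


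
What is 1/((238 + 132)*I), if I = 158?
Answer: 1/58460 ≈ 1.7106e-5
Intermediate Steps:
1/((238 + 132)*I) = 1/((238 + 132)*158) = 1/(370*158) = 1/58460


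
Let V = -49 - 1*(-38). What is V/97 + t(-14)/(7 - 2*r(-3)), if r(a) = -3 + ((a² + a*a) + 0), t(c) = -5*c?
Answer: -7043/2231 ≈ -3.1569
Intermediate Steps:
r(a) = -3 + 2*a² (r(a) = -3 + ((a² + a²) + 0) = -3 + (2*a² + 0) = -3 + 2*a²)
V = -11 (V = -49 + 38 = -11)
V/97 + t(-14)/(7 - 2*r(-3)) = -11/97 + (-5*(-14))/(7 - 2*(-3 + 2*(-3)²)) = -11*1/97 + 70/(7 - 2*(-3 + 2*9)) = -11/97 + 70/(7 - 2*(-3 + 18)) = -11/97 + 70/(7 - 2*15) = -11/97 + 70/(7 - 30) = -11/97 + 70/(-23) = -11/97 + 70*(-1/23) = -11/97 - 70/23 = -7043/2231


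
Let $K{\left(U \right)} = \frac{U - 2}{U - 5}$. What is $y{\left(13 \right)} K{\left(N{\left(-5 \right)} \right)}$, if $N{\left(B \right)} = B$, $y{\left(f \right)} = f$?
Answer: $\frac{91}{10} \approx 9.1$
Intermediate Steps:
$K{\left(U \right)} = \frac{-2 + U}{-5 + U}$
$y{\left(13 \right)} K{\left(N{\left(-5 \right)} \right)} = 13 \frac{-2 - 5}{-5 - 5} = 13 \frac{1}{-10} \left(-7\right) = 13 \left(\left(- \frac{1}{10}\right) \left(-7\right)\right) = 13 \cdot \frac{7}{10} = \frac{91}{10}$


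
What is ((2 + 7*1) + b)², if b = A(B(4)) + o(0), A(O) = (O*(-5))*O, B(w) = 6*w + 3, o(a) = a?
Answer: 13220496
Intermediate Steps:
B(w) = 3 + 6*w
A(O) = -5*O² (A(O) = (-5*O)*O = -5*O²)
b = -3645 (b = -5*(3 + 6*4)² + 0 = -5*(3 + 24)² + 0 = -5*27² + 0 = -5*729 + 0 = -3645 + 0 = -3645)
((2 + 7*1) + b)² = ((2 + 7*1) - 3645)² = ((2 + 7) - 3645)² = (9 - 3645)² = (-3636)² = 13220496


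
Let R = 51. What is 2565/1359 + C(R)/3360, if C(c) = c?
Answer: 321767/169120 ≈ 1.9026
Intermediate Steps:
2565/1359 + C(R)/3360 = 2565/1359 + 51/3360 = 2565*(1/1359) + 51*(1/3360) = 285/151 + 17/1120 = 321767/169120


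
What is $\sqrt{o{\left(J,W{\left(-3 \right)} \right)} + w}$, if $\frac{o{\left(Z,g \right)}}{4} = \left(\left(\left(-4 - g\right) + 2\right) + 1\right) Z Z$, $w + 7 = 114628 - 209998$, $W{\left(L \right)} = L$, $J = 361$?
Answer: $\sqrt{947191} \approx 973.24$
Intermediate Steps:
$w = -95377$ ($w = -7 + \left(114628 - 209998\right) = -7 - 95370 = -95377$)
$o{\left(Z,g \right)} = 4 Z^{2} \left(-1 - g\right)$ ($o{\left(Z,g \right)} = 4 \left(\left(\left(-4 - g\right) + 2\right) + 1\right) Z Z = 4 \left(\left(-2 - g\right) + 1\right) Z Z = 4 \left(-1 - g\right) Z Z = 4 Z \left(-1 - g\right) Z = 4 Z^{2} \left(-1 - g\right)$)
$\sqrt{o{\left(J,W{\left(-3 \right)} \right)} + w} = \sqrt{4 \cdot 361^{2} \left(-1 - -3\right) - 95377} = \sqrt{4 \cdot 130321 \left(-1 + 3\right) - 95377} = \sqrt{4 \cdot 130321 \cdot 2 - 95377} = \sqrt{1042568 - 95377} = \sqrt{947191}$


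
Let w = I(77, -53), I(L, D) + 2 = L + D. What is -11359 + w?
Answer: -11337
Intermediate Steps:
I(L, D) = -2 + D + L (I(L, D) = -2 + (L + D) = -2 + (D + L) = -2 + D + L)
w = 22 (w = -2 - 53 + 77 = 22)
-11359 + w = -11359 + 22 = -11337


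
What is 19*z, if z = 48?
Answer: 912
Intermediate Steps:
19*z = 19*48 = 912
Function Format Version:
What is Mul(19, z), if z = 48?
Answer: 912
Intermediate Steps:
Mul(19, z) = Mul(19, 48) = 912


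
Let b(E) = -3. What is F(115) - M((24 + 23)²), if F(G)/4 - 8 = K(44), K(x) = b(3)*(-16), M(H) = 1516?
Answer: -1292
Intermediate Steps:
K(x) = 48 (K(x) = -3*(-16) = 48)
F(G) = 224 (F(G) = 32 + 4*48 = 32 + 192 = 224)
F(115) - M((24 + 23)²) = 224 - 1*1516 = 224 - 1516 = -1292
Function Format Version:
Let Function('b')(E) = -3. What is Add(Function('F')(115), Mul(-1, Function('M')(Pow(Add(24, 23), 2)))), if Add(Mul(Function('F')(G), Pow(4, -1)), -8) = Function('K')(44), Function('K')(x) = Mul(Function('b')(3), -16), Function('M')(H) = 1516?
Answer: -1292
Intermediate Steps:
Function('K')(x) = 48 (Function('K')(x) = Mul(-3, -16) = 48)
Function('F')(G) = 224 (Function('F')(G) = Add(32, Mul(4, 48)) = Add(32, 192) = 224)
Add(Function('F')(115), Mul(-1, Function('M')(Pow(Add(24, 23), 2)))) = Add(224, Mul(-1, 1516)) = Add(224, -1516) = -1292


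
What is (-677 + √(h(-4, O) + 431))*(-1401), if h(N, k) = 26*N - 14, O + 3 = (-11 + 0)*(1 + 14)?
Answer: 948477 - 1401*√313 ≈ 9.2369e+5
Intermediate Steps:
O = -168 (O = -3 + (-11 + 0)*(1 + 14) = -3 - 11*15 = -3 - 165 = -168)
h(N, k) = -14 + 26*N
(-677 + √(h(-4, O) + 431))*(-1401) = (-677 + √((-14 + 26*(-4)) + 431))*(-1401) = (-677 + √((-14 - 104) + 431))*(-1401) = (-677 + √(-118 + 431))*(-1401) = (-677 + √313)*(-1401) = 948477 - 1401*√313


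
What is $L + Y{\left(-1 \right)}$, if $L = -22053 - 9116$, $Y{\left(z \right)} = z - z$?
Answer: $-31169$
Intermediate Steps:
$Y{\left(z \right)} = 0$
$L = -31169$ ($L = -22053 - 9116 = -31169$)
$L + Y{\left(-1 \right)} = -31169 + 0 = -31169$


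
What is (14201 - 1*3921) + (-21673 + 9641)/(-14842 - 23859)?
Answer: 397858312/38701 ≈ 10280.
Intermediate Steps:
(14201 - 1*3921) + (-21673 + 9641)/(-14842 - 23859) = (14201 - 3921) - 12032/(-38701) = 10280 - 12032*(-1/38701) = 10280 + 12032/38701 = 397858312/38701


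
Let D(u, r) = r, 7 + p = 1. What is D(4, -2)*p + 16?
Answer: 28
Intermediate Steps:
p = -6 (p = -7 + 1 = -6)
D(4, -2)*p + 16 = -2*(-6) + 16 = 12 + 16 = 28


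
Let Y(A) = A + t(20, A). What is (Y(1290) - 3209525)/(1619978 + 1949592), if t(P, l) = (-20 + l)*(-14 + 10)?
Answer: -642663/713914 ≈ -0.90020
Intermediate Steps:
t(P, l) = 80 - 4*l (t(P, l) = (-20 + l)*(-4) = 80 - 4*l)
Y(A) = 80 - 3*A (Y(A) = A + (80 - 4*A) = 80 - 3*A)
(Y(1290) - 3209525)/(1619978 + 1949592) = ((80 - 3*1290) - 3209525)/(1619978 + 1949592) = ((80 - 3870) - 3209525)/3569570 = (-3790 - 3209525)*(1/3569570) = -3213315*1/3569570 = -642663/713914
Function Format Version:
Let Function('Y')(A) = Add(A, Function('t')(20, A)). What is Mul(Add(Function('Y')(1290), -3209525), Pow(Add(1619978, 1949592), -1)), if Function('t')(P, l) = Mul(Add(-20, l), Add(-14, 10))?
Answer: Rational(-642663, 713914) ≈ -0.90020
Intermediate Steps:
Function('t')(P, l) = Add(80, Mul(-4, l)) (Function('t')(P, l) = Mul(Add(-20, l), -4) = Add(80, Mul(-4, l)))
Function('Y')(A) = Add(80, Mul(-3, A)) (Function('Y')(A) = Add(A, Add(80, Mul(-4, A))) = Add(80, Mul(-3, A)))
Mul(Add(Function('Y')(1290), -3209525), Pow(Add(1619978, 1949592), -1)) = Mul(Add(Add(80, Mul(-3, 1290)), -3209525), Pow(Add(1619978, 1949592), -1)) = Mul(Add(Add(80, -3870), -3209525), Pow(3569570, -1)) = Mul(Add(-3790, -3209525), Rational(1, 3569570)) = Mul(-3213315, Rational(1, 3569570)) = Rational(-642663, 713914)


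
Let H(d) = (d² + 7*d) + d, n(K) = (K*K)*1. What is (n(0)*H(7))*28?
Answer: 0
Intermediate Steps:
n(K) = K² (n(K) = K²*1 = K²)
H(d) = d² + 8*d
(n(0)*H(7))*28 = (0²*(7*(8 + 7)))*28 = (0*(7*15))*28 = (0*105)*28 = 0*28 = 0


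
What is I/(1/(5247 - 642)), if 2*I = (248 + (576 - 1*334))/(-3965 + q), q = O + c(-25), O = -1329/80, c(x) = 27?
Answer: -90258000/316369 ≈ -285.29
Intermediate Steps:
O = -1329/80 (O = -1329*1/80 = -1329/80 ≈ -16.612)
q = 831/80 (q = -1329/80 + 27 = 831/80 ≈ 10.387)
I = -19600/316369 (I = ((248 + (576 - 1*334))/(-3965 + 831/80))/2 = ((248 + (576 - 334))/(-316369/80))/2 = ((248 + 242)*(-80/316369))/2 = (490*(-80/316369))/2 = (½)*(-39200/316369) = -19600/316369 ≈ -0.061953)
I/(1/(5247 - 642)) = -19600/(316369*(1/(5247 - 642))) = -19600/(316369*(1/4605)) = -19600/(316369*1/4605) = -19600/316369*4605 = -90258000/316369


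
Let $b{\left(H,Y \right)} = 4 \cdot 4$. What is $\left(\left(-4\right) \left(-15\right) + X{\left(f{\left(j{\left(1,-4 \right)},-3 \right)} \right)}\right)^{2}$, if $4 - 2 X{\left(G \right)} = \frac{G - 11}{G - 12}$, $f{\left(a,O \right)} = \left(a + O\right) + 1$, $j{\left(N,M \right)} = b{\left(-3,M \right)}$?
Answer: $\frac{60025}{16} \approx 3751.6$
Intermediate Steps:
$b{\left(H,Y \right)} = 16$
$j{\left(N,M \right)} = 16$
$f{\left(a,O \right)} = 1 + O + a$ ($f{\left(a,O \right)} = \left(O + a\right) + 1 = 1 + O + a$)
$X{\left(G \right)} = 2 - \frac{-11 + G}{2 \left(-12 + G\right)}$ ($X{\left(G \right)} = 2 - \frac{\left(G - 11\right) \frac{1}{G - 12}}{2} = 2 - \frac{\left(-11 + G\right) \frac{1}{-12 + G}}{2} = 2 - \frac{\frac{1}{-12 + G} \left(-11 + G\right)}{2} = 2 - \frac{-11 + G}{2 \left(-12 + G\right)}$)
$\left(\left(-4\right) \left(-15\right) + X{\left(f{\left(j{\left(1,-4 \right)},-3 \right)} \right)}\right)^{2} = \left(\left(-4\right) \left(-15\right) + \frac{-37 + 3 \left(1 - 3 + 16\right)}{2 \left(-12 + \left(1 - 3 + 16\right)\right)}\right)^{2} = \left(60 + \frac{-37 + 3 \cdot 14}{2 \left(-12 + 14\right)}\right)^{2} = \left(60 + \frac{-37 + 42}{2 \cdot 2}\right)^{2} = \left(60 + \frac{1}{2} \cdot \frac{1}{2} \cdot 5\right)^{2} = \left(60 + \frac{5}{4}\right)^{2} = \left(\frac{245}{4}\right)^{2} = \frac{60025}{16}$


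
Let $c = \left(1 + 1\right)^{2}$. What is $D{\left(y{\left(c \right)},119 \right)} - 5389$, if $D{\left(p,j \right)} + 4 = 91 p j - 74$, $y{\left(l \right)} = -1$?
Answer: $-16296$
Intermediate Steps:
$c = 4$ ($c = 2^{2} = 4$)
$D{\left(p,j \right)} = -78 + 91 j p$ ($D{\left(p,j \right)} = -4 + \left(91 p j - 74\right) = -4 + \left(91 j p - 74\right) = -4 + \left(-74 + 91 j p\right) = -78 + 91 j p$)
$D{\left(y{\left(c \right)},119 \right)} - 5389 = \left(-78 + 91 \cdot 119 \left(-1\right)\right) - 5389 = \left(-78 - 10829\right) - 5389 = -10907 - 5389 = -16296$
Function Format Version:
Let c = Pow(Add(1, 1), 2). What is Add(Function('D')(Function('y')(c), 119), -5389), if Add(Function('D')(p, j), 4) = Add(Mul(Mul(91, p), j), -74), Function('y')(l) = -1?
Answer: -16296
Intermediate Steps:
c = 4 (c = Pow(2, 2) = 4)
Function('D')(p, j) = Add(-78, Mul(91, j, p)) (Function('D')(p, j) = Add(-4, Add(Mul(Mul(91, p), j), -74)) = Add(-4, Add(Mul(91, j, p), -74)) = Add(-4, Add(-74, Mul(91, j, p))) = Add(-78, Mul(91, j, p)))
Add(Function('D')(Function('y')(c), 119), -5389) = Add(Add(-78, Mul(91, 119, -1)), -5389) = Add(Add(-78, -10829), -5389) = Add(-10907, -5389) = -16296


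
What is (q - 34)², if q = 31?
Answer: 9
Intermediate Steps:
(q - 34)² = (31 - 34)² = (-3)² = 9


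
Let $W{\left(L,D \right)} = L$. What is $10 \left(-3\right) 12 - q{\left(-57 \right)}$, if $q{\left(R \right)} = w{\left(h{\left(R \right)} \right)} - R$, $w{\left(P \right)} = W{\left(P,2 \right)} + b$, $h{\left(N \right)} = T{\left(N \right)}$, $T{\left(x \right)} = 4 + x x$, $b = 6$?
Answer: $-3676$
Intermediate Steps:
$T{\left(x \right)} = 4 + x^{2}$
$h{\left(N \right)} = 4 + N^{2}$
$w{\left(P \right)} = 6 + P$ ($w{\left(P \right)} = P + 6 = 6 + P$)
$q{\left(R \right)} = 10 + R^{2} - R$ ($q{\left(R \right)} = \left(6 + \left(4 + R^{2}\right)\right) - R = \left(10 + R^{2}\right) - R = 10 + R^{2} - R$)
$10 \left(-3\right) 12 - q{\left(-57 \right)} = 10 \left(-3\right) 12 - \left(10 + \left(-57\right)^{2} - -57\right) = \left(-30\right) 12 - \left(10 + 3249 + 57\right) = -360 - 3316 = -3676$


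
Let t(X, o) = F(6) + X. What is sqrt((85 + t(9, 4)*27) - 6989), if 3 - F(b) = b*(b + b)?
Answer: 2*I*sqrt(2131) ≈ 92.326*I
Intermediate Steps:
F(b) = 3 - 2*b**2 (F(b) = 3 - b*(b + b) = 3 - b*2*b = 3 - 2*b**2)
t(X, o) = -69 + X (t(X, o) = (3 - 2*6**2) + X = (3 - 2*36) + X = (3 - 72) + X = -69 + X)
sqrt((85 + t(9, 4)*27) - 6989) = sqrt((85 + (-69 + 9)*27) - 6989) = sqrt((85 - 60*27) - 6989) = sqrt((85 - 1620) - 6989) = sqrt(-1535 - 6989) = sqrt(-8524) = 2*I*sqrt(2131)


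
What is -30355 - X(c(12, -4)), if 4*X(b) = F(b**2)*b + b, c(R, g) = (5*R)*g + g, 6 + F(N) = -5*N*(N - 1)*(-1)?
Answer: 1081065076140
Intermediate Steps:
F(N) = -6 + 5*N*(-1 + N) (F(N) = -6 - 5*N*(N - 1)*(-1) = -6 - 5*N*(-1 + N)*(-1) = -6 + 5*N*(-1 + N))
c(R, g) = g + 5*R*g (c(R, g) = 5*R*g + g = g + 5*R*g)
X(b) = b/4 + b*(-6 - 5*b**2 + 5*b**4)/4 (X(b) = ((-6 - 5*b**2 + 5*(b**2)**2)*b + b)/4 = ((-6 - 5*b**2 + 5*b**4)*b + b)/4 = (b*(-6 - 5*b**2 + 5*b**4) + b)/4 = (b + b*(-6 - 5*b**2 + 5*b**4))/4 = b/4 + b*(-6 - 5*b**2 + 5*b**4)/4)
-30355 - X(c(12, -4)) = -30355 - 5*(-4*(1 + 5*12))*(-1 + (-4*(1 + 5*12))**4 - (-4*(1 + 5*12))**2)/4 = -30355 - 5*(-4*(1 + 60))*(-1 + (-4*(1 + 60))**4 - (-4*(1 + 60))**2)/4 = -30355 - 5*(-4*61)*(-1 + (-4*61)**4 - (-4*61)**2)/4 = -30355 - 5*(-244)*(-1 + (-244)**4 - 1*(-244)**2)/4 = -30355 - 5*(-244)*(-1 + 3544535296 - 1*59536)/4 = -30355 - 5*(-244)*(-1 + 3544535296 - 59536)/4 = -30355 - 5*(-244)*3544475759/4 = -30355 - 1*(-1081065106495) = -30355 + 1081065106495 = 1081065076140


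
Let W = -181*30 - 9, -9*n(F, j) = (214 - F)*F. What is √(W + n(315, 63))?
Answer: 4*I*√119 ≈ 43.635*I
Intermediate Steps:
n(F, j) = -F*(214 - F)/9 (n(F, j) = -(214 - F)*F/9 = -F*(214 - F)/9)
W = -5439 (W = -5430 - 9 = -5439)
√(W + n(315, 63)) = √(-5439 + (⅑)*315*(-214 + 315)) = √(-5439 + (⅑)*315*101) = √(-5439 + 3535) = √(-1904) = 4*I*√119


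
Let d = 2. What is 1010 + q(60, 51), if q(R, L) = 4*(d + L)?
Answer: 1222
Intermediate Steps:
q(R, L) = 8 + 4*L (q(R, L) = 4*(2 + L) = 8 + 4*L)
1010 + q(60, 51) = 1010 + (8 + 4*51) = 1010 + (8 + 204) = 1010 + 212 = 1222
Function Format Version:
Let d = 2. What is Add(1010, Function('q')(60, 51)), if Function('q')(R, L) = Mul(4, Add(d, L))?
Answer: 1222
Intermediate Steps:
Function('q')(R, L) = Add(8, Mul(4, L)) (Function('q')(R, L) = Mul(4, Add(2, L)) = Add(8, Mul(4, L)))
Add(1010, Function('q')(60, 51)) = Add(1010, Add(8, Mul(4, 51))) = Add(1010, Add(8, 204)) = Add(1010, 212) = 1222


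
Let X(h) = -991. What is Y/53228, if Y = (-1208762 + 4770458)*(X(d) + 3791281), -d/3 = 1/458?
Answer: 482137883280/1901 ≈ 2.5362e+8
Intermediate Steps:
d = -3/458 ≈ -0.0065502
Y = 13499860731840 (Y = (-1208762 + 4770458)*(-991 + 3791281) = 3561696*3790290 = 13499860731840)
Y/53228 = 13499860731840/53228 = 13499860731840*(1/53228) = 482137883280/1901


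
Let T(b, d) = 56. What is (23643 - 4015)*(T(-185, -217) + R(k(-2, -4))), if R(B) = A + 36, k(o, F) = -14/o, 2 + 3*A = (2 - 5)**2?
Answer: 5554724/3 ≈ 1.8516e+6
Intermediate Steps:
A = 7/3 (A = -2/3 + (2 - 5)**2/3 = -2/3 + (1/3)*(-3)**2 = -2/3 + (1/3)*9 = -2/3 + 3 = 7/3 ≈ 2.3333)
R(B) = 115/3 (R(B) = 7/3 + 36 = 115/3)
(23643 - 4015)*(T(-185, -217) + R(k(-2, -4))) = (23643 - 4015)*(56 + 115/3) = 19628*(283/3) = 5554724/3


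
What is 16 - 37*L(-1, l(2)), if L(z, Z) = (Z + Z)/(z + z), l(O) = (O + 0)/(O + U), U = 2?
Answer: 69/2 ≈ 34.500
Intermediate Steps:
l(O) = O/(2 + O) (l(O) = (O + 0)/(O + 2) = O/(2 + O))
L(z, Z) = Z/z (L(z, Z) = (2*Z)/((2*z)) = (2*Z)*(1/(2*z)) = Z/z)
16 - 37*L(-1, l(2)) = 16 - 37*2/(2 + 2)/(-1) = 16 - 37*2/4*(-1) = 16 - 37*2*(¼)*(-1) = 16 - 37*(-1)/2 = 16 - 37*(-½) = 16 + 37/2 = 69/2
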